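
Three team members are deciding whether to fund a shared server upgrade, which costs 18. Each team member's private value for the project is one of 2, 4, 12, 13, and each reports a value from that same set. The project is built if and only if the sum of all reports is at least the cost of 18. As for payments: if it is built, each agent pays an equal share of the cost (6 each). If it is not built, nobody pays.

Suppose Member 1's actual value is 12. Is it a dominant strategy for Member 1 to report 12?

Yes

Check each profile of the others' reports and compare truth against every alternative report.
Others report (2, 4): truth gives 6, best alternative gives 6.
Others report (2, 12): truth gives 6, best alternative gives 6.
Others report (2, 13): truth gives 6, best alternative gives 6.
Others report (4, 2): truth gives 6, best alternative gives 6.
Others report (4, 4): truth gives 6, best alternative gives 6.
Others report (4, 12): truth gives 6, best alternative gives 6.
(Remaining 10 profiles checked similarly; truth is weakly best in each.)
In every case the truthful report is at least as good as any alternative, so it is a dominant strategy.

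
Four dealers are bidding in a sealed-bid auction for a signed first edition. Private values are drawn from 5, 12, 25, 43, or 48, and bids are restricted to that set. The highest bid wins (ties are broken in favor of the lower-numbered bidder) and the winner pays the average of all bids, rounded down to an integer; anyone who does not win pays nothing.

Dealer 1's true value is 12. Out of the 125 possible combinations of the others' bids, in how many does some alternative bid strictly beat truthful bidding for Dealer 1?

Others bid (5, 5, 5): truth gives 6; bid 5 gives 7 > 6. Violating.
Others bid (5, 5, 12): truth gives 4; no alternative beats it.
Others bid (5, 5, 25): truth gives 0; no alternative beats it.
(Checking all 125 profiles: 1 has a profitable deviation, 124 do not.)

1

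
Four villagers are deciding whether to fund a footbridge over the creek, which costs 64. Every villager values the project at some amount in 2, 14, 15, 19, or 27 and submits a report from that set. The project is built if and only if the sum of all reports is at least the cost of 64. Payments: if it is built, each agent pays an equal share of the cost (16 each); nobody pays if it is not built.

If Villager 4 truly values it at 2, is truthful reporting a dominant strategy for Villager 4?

Check each profile of the others' reports and compare truth against every alternative report.
Others report (2, 27, 27): truth gives 0, best alternative gives -14.
Others report (14, 14, 27): truth gives 0, best alternative gives -14.
Others report (14, 15, 27): truth gives 0, best alternative gives -14.
Others report (14, 19, 19): truth gives 0, best alternative gives -14.
Others report (14, 19, 27): truth gives 0, best alternative gives -14.
Others report (14, 27, 14): truth gives 0, best alternative gives -14.
(Remaining 119 profiles checked similarly; truth is weakly best in each.)
In every case the truthful report is at least as good as any alternative, so it is a dominant strategy.

Yes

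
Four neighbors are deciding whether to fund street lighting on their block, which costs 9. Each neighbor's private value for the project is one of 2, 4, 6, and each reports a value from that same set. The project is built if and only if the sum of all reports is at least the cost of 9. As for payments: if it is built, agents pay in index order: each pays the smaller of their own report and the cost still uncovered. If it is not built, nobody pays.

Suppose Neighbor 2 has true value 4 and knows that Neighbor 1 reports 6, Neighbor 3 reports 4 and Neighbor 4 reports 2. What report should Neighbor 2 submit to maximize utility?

2

Report 2: project built, pays 2, utility 4 - 2 = 2.
Report 4: project built, pays 3, utility 4 - 3 = 1.
Report 6: project built, pays 3, utility 4 - 3 = 1.
The best choice is 2 with utility 2.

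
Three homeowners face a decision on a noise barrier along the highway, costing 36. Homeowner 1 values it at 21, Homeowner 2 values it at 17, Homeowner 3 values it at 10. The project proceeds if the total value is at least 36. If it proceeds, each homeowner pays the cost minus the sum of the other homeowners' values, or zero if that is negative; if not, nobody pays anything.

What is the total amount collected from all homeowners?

Total value 48 ≥ cost 36, so it is built.
Homeowner 1: others sum to 27; max(0, 36 - 27) = 9.
Homeowner 2: others sum to 31; max(0, 36 - 31) = 5.
Homeowner 3: others sum to 38; max(0, 36 - 38) = 0.
Total collected = 9 + 5 + 0 = 14.

14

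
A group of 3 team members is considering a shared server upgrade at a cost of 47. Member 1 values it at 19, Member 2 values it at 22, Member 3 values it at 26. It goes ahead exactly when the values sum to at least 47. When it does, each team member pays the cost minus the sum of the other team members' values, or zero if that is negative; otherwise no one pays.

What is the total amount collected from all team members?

8

Total value 67 ≥ cost 47, so it is built.
Member 1: others sum to 48; max(0, 47 - 48) = 0.
Member 2: others sum to 45; max(0, 47 - 45) = 2.
Member 3: others sum to 41; max(0, 47 - 41) = 6.
Total collected = 0 + 2 + 6 = 8.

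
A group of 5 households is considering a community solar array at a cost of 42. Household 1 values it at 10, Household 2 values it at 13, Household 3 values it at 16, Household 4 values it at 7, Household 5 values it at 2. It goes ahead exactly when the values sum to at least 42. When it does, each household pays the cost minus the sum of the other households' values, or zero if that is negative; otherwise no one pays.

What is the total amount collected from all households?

22

Total value 48 ≥ cost 42, so it is built.
Household 1: others sum to 38; max(0, 42 - 38) = 4.
Household 2: others sum to 35; max(0, 42 - 35) = 7.
Household 3: others sum to 32; max(0, 42 - 32) = 10.
Household 4: others sum to 41; max(0, 42 - 41) = 1.
Household 5: others sum to 46; max(0, 42 - 46) = 0.
Total collected = 4 + 7 + 10 + 1 + 0 = 22.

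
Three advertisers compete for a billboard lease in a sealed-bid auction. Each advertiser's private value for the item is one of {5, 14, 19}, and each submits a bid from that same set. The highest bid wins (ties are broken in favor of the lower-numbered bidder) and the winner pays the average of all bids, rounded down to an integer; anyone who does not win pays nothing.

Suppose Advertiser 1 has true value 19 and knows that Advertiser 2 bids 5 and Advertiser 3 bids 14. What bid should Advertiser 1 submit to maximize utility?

Bid 5: loses, pays 0, utility 0.
Bid 14: wins, pays 11, utility 19 - 11 = 8.
Bid 19: wins, pays 12, utility 19 - 12 = 7.
The best choice is 14 with utility 8.

14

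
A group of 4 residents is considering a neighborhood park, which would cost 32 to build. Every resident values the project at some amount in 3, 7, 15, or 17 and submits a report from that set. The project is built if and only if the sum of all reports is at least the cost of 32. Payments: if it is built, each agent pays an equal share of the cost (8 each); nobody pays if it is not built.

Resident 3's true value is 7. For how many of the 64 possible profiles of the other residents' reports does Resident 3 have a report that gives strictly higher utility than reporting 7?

Others report (3, 7, 15): truth gives -1; report 3 gives 0 > -1. Violating.
Others report (3, 7, 17): truth gives -1; report 3 gives 0 > -1. Violating.
Others report (3, 15, 7): truth gives -1; report 3 gives 0 > -1. Violating.
Others report (3, 17, 7): truth gives -1; report 3 gives 0 > -1. Violating.
Others report (3, 3, 3): truth gives 0; no alternative beats it.
Others report (3, 3, 7): truth gives 0; no alternative beats it.
(Checking all 64 profiles: 12 have a profitable deviation, 52 do not.)

12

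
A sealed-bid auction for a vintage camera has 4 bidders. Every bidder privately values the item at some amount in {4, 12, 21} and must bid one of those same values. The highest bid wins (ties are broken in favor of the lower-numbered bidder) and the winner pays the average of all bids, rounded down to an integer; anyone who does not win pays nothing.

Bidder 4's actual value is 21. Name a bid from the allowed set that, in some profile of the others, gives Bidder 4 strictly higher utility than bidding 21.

12

Suppose Bidder 1 bids 4, Bidder 2 bids 4 and Bidder 3 bids 4.
Bid 21: wins, pays 8, utility 21 - 8 = 13.
Bid 12: wins, pays 6, utility 21 - 6 = 15.
So bidding 12 beats truth here (15 > 13).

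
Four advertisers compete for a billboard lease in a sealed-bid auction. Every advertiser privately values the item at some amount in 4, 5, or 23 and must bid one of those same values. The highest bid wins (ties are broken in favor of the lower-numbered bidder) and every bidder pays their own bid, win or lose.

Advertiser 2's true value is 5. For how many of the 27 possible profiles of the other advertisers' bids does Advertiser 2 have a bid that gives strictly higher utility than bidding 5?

Others bid (4, 4, 23): truth gives -5; bid 4 gives -4 > -5. Violating.
Others bid (4, 5, 23): truth gives -5; bid 4 gives -4 > -5. Violating.
Others bid (4, 23, 4): truth gives -5; bid 4 gives -4 > -5. Violating.
Others bid (4, 23, 5): truth gives -5; bid 4 gives -4 > -5. Violating.
Others bid (4, 4, 4): truth gives 0; no alternative beats it.
Others bid (4, 4, 5): truth gives 0; no alternative beats it.
(Checking all 27 profiles: 23 have a profitable deviation, 4 do not.)

23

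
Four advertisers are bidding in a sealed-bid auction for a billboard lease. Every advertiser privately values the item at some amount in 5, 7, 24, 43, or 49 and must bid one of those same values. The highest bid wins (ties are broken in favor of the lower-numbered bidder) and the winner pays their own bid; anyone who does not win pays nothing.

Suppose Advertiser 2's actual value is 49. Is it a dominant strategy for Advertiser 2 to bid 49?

Consider the case where Advertiser 1 bids 5, Advertiser 3 bids 5 and Advertiser 4 bids 5.
Truthful bid 49: wins, pays 49, utility 49 - 49 = 0.
Bid 7 instead: wins, pays 7, utility 49 - 7 = 42.
Since 42 > 0, bidding 7 is strictly better here, so truthful bidding is not dominant.

No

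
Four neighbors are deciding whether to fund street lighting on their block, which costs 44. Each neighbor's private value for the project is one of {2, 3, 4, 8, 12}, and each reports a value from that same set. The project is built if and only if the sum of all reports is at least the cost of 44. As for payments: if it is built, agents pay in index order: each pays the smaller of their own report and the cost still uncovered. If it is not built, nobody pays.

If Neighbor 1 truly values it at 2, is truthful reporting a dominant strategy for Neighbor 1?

Yes

Check each profile of the others' reports and compare truth against every alternative report.
Others report (2, 2, 2): truth gives 0, best alternative gives 0.
Others report (2, 2, 3): truth gives 0, best alternative gives 0.
Others report (2, 2, 4): truth gives 0, best alternative gives 0.
Others report (2, 2, 8): truth gives 0, best alternative gives 0.
Others report (2, 2, 12): truth gives 0, best alternative gives 0.
Others report (2, 3, 2): truth gives 0, best alternative gives 0.
(Remaining 119 profiles checked similarly; truth is weakly best in each.)
In every case the truthful report is at least as good as any alternative, so it is a dominant strategy.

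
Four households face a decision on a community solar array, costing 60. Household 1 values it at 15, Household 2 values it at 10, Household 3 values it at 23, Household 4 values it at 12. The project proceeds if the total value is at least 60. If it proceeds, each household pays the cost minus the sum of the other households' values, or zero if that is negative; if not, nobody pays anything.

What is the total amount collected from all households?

60

Total value 60 ≥ cost 60, so it is built.
Household 1: others sum to 45; max(0, 60 - 45) = 15.
Household 2: others sum to 50; max(0, 60 - 50) = 10.
Household 3: others sum to 37; max(0, 60 - 37) = 23.
Household 4: others sum to 48; max(0, 60 - 48) = 12.
Total collected = 15 + 10 + 23 + 12 = 60.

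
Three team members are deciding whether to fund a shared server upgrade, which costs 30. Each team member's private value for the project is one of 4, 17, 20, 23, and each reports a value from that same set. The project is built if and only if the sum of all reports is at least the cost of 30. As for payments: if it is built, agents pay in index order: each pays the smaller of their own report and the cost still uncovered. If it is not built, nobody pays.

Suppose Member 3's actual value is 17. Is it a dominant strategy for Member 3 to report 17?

Check each profile of the others' reports and compare truth against every alternative report.
Others report (17, 17): truth gives 17, best alternative gives 17.
Others report (17, 20): truth gives 17, best alternative gives 17.
Others report (17, 23): truth gives 17, best alternative gives 17.
Others report (20, 17): truth gives 17, best alternative gives 17.
Others report (20, 20): truth gives 17, best alternative gives 17.
Others report (20, 23): truth gives 17, best alternative gives 17.
(Remaining 10 profiles checked similarly; truth is weakly best in each.)
In every case the truthful report is at least as good as any alternative, so it is a dominant strategy.

Yes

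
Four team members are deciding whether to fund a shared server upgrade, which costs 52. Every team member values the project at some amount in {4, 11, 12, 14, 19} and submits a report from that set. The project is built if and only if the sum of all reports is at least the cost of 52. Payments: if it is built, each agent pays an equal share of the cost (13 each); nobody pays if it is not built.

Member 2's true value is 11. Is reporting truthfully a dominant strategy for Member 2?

Consider the case where Member 1 reports 4, Member 3 reports 19 and Member 4 reports 19.
Truthful report 11: project built, pays 13, utility 11 - 13 = -2.
Report 4 instead: project not built, utility 0.
Since 0 > -2, reporting 4 is strictly better here, so truthful reporting is not dominant.

No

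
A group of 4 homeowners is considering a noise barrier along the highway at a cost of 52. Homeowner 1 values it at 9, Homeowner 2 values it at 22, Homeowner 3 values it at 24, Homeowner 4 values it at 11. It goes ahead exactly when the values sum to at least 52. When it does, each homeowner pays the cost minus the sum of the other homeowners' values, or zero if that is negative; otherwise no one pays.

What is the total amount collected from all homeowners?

18

Total value 66 ≥ cost 52, so it is built.
Homeowner 1: others sum to 57; max(0, 52 - 57) = 0.
Homeowner 2: others sum to 44; max(0, 52 - 44) = 8.
Homeowner 3: others sum to 42; max(0, 52 - 42) = 10.
Homeowner 4: others sum to 55; max(0, 52 - 55) = 0.
Total collected = 0 + 8 + 10 + 0 = 18.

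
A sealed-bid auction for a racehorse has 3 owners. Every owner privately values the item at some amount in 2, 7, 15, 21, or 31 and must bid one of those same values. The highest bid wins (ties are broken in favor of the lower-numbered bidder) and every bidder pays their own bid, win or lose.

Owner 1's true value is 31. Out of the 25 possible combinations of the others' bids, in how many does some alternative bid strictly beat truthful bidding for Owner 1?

16

Others bid (2, 2): truth gives 0; bid 2 gives 29 > 0. Violating.
Others bid (2, 7): truth gives 0; bid 7 gives 24 > 0. Violating.
Others bid (2, 15): truth gives 0; bid 15 gives 16 > 0. Violating.
Others bid (2, 21): truth gives 0; bid 21 gives 10 > 0. Violating.
Others bid (2, 31): truth gives 0; no alternative beats it.
Others bid (7, 31): truth gives 0; no alternative beats it.
(Checking all 25 profiles: 16 have a profitable deviation, 9 do not.)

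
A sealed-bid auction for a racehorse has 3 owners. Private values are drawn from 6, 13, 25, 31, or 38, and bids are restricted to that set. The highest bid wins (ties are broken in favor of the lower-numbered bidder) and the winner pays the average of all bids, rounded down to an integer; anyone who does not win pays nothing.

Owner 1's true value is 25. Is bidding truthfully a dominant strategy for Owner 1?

No

Consider the case where Owner 2 bids 6 and Owner 3 bids 6.
Truthful bid 25: wins, pays 12, utility 25 - 12 = 13.
Bid 6 instead: wins, pays 6, utility 25 - 6 = 19.
Since 19 > 13, bidding 6 is strictly better here, so truthful bidding is not dominant.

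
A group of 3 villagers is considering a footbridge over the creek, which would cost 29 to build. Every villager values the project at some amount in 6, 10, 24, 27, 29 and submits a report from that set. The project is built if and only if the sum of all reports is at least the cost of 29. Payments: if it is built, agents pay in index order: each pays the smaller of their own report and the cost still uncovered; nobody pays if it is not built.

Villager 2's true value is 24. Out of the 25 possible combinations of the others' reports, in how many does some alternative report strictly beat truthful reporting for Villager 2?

7

Others report (6, 24): truth gives 1; report 6 gives 18 > 1. Violating.
Others report (6, 27): truth gives 1; report 6 gives 18 > 1. Violating.
Others report (6, 29): truth gives 1; report 6 gives 18 > 1. Violating.
Others report (10, 10): truth gives 5; report 10 gives 14 > 5. Violating.
Others report (6, 6): truth gives 1; no alternative beats it.
Others report (6, 10): truth gives 1; no alternative beats it.
(Checking all 25 profiles: 7 have a profitable deviation, 18 do not.)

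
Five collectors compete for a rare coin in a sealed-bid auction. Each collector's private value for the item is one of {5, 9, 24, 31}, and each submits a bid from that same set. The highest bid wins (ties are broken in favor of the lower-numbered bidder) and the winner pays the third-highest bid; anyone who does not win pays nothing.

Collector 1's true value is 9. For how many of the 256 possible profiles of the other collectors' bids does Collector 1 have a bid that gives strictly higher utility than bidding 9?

Others bid (5, 5, 5, 24): truth gives 0; bid 24 gives 4 > 0. Violating.
Others bid (5, 5, 5, 31): truth gives 0; bid 31 gives 4 > 0. Violating.
Others bid (5, 5, 24, 5): truth gives 0; bid 24 gives 4 > 0. Violating.
Others bid (5, 5, 31, 5): truth gives 0; bid 31 gives 4 > 0. Violating.
Others bid (5, 5, 5, 5): truth gives 4; no alternative beats it.
Others bid (5, 5, 5, 9): truth gives 4; no alternative beats it.
(Checking all 256 profiles: 8 have a profitable deviation, 248 do not.)

8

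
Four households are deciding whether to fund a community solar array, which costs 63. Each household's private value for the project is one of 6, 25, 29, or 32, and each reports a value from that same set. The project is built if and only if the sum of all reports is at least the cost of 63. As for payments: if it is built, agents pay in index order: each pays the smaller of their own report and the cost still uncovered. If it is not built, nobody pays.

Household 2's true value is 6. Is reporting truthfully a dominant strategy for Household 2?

Yes

Check each profile of the others' reports and compare truth against every alternative report.
Others report (6, 6, 29): truth gives 0, best alternative gives -19.
Others report (6, 6, 32): truth gives 0, best alternative gives -19.
Others report (6, 25, 25): truth gives 0, best alternative gives -19.
Others report (6, 25, 29): truth gives 0, best alternative gives -19.
Others report (6, 25, 32): truth gives 0, best alternative gives -19.
Others report (6, 29, 6): truth gives 0, best alternative gives -19.
(Remaining 58 profiles checked similarly; truth is weakly best in each.)
In every case the truthful report is at least as good as any alternative, so it is a dominant strategy.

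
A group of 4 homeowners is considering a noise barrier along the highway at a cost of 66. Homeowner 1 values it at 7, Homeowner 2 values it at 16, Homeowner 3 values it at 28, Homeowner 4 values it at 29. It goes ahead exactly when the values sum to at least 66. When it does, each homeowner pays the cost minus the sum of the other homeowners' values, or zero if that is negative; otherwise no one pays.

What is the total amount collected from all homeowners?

Total value 80 ≥ cost 66, so it is built.
Homeowner 1: others sum to 73; max(0, 66 - 73) = 0.
Homeowner 2: others sum to 64; max(0, 66 - 64) = 2.
Homeowner 3: others sum to 52; max(0, 66 - 52) = 14.
Homeowner 4: others sum to 51; max(0, 66 - 51) = 15.
Total collected = 0 + 2 + 14 + 15 = 31.

31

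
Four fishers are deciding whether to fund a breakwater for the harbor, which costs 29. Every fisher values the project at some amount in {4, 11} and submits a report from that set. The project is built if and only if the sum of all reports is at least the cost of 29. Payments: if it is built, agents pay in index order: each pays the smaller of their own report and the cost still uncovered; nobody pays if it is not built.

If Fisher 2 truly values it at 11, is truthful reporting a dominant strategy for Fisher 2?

No

Consider the case where Fisher 1 reports 4, Fisher 3 reports 11 and Fisher 4 reports 11.
Truthful report 11: project built, pays 11, utility 11 - 11 = 0.
Report 4 instead: project built, pays 4, utility 11 - 4 = 7.
Since 7 > 0, reporting 4 is strictly better here, so truthful reporting is not dominant.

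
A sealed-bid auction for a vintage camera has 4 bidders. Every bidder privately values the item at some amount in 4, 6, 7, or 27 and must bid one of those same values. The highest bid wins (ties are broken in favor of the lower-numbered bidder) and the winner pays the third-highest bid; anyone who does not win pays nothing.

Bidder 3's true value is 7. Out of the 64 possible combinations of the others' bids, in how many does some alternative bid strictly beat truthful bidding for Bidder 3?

Others bid (4, 4, 27): truth gives 0; bid 27 gives 3 > 0. Violating.
Others bid (4, 6, 27): truth gives 0; bid 27 gives 1 > 0. Violating.
Others bid (4, 7, 4): truth gives 0; bid 27 gives 3 > 0. Violating.
Others bid (4, 7, 6): truth gives 0; bid 27 gives 1 > 0. Violating.
Others bid (4, 4, 4): truth gives 3; no alternative beats it.
Others bid (4, 4, 6): truth gives 3; no alternative beats it.
(Checking all 64 profiles: 12 have a profitable deviation, 52 do not.)

12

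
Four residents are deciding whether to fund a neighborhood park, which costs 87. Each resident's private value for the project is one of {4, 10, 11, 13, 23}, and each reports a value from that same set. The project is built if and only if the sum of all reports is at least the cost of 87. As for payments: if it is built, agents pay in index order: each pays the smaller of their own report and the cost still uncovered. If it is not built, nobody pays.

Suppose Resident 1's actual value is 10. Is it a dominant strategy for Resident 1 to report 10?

Yes

Check each profile of the others' reports and compare truth against every alternative report.
Others report (4, 4, 4): truth gives 0, best alternative gives 0.
Others report (4, 4, 10): truth gives 0, best alternative gives 0.
Others report (4, 4, 11): truth gives 0, best alternative gives 0.
Others report (4, 4, 13): truth gives 0, best alternative gives 0.
Others report (4, 4, 23): truth gives 0, best alternative gives 0.
Others report (4, 10, 4): truth gives 0, best alternative gives 0.
(Remaining 119 profiles checked similarly; truth is weakly best in each.)
In every case the truthful report is at least as good as any alternative, so it is a dominant strategy.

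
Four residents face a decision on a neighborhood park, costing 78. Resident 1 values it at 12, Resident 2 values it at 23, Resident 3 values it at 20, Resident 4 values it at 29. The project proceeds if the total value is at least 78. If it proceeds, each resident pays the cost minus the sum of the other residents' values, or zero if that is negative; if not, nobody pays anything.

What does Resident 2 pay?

Total value 84 ≥ cost 78, so the project is built.
The other residents' values sum to 61.
Cost minus that sum is 78 - 61 = 17.

17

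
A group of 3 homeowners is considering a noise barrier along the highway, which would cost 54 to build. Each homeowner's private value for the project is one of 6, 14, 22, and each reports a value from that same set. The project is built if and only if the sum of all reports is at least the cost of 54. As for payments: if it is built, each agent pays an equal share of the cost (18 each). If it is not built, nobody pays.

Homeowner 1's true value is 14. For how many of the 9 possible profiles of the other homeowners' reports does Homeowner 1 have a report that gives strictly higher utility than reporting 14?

Others report (22, 22): truth gives -4; report 6 gives 0 > -4. Violating.
Others report (6, 6): truth gives 0; no alternative beats it.
Others report (6, 14): truth gives 0; no alternative beats it.
(Checking all 9 profiles: 1 has a profitable deviation, 8 do not.)

1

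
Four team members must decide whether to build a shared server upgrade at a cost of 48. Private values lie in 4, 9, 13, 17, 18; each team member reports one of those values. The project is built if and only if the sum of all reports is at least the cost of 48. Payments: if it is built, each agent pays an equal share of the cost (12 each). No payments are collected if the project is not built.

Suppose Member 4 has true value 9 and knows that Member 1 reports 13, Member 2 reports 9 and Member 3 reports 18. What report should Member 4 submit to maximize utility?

Report 4: project not built, utility 0.
Report 9: project built, pays 12, utility 9 - 12 = -3.
Report 13: project built, pays 12, utility 9 - 12 = -3.
Report 17: project built, pays 12, utility 9 - 12 = -3.
Report 18: project built, pays 12, utility 9 - 12 = -3.
The best choice is 4 with utility 0.

4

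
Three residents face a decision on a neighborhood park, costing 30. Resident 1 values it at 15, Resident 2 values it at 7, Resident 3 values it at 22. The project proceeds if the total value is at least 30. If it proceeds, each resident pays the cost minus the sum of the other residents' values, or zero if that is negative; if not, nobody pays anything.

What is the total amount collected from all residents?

9

Total value 44 ≥ cost 30, so it is built.
Resident 1: others sum to 29; max(0, 30 - 29) = 1.
Resident 2: others sum to 37; max(0, 30 - 37) = 0.
Resident 3: others sum to 22; max(0, 30 - 22) = 8.
Total collected = 1 + 0 + 8 = 9.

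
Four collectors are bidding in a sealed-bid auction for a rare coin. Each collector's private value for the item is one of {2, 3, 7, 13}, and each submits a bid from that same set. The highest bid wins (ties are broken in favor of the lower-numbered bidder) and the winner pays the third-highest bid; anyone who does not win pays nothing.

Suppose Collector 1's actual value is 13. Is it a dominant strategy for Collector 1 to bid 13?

Check each profile of the others' bids and compare truth against every alternative bid.
Others bid (2, 2, 13): truth gives 11, best alternative gives 0.
Others bid (2, 13, 2): truth gives 11, best alternative gives 0.
Others bid (13, 2, 2): truth gives 11, best alternative gives 0.
Others bid (2, 3, 13): truth gives 10, best alternative gives 0.
Others bid (2, 13, 3): truth gives 10, best alternative gives 0.
Others bid (3, 2, 13): truth gives 10, best alternative gives 0.
(Remaining 58 profiles checked similarly; truth is weakly best in each.)
In every case the truthful bid is at least as good as any alternative, so it is a dominant strategy.

Yes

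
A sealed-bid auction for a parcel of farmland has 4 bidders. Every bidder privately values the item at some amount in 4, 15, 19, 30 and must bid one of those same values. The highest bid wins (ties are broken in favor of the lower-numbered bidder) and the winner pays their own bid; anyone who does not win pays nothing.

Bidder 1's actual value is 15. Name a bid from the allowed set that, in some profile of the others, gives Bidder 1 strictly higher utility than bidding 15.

4

Suppose Bidder 2 bids 4, Bidder 3 bids 4 and Bidder 4 bids 4.
Bid 15: wins, pays 15, utility 15 - 15 = 0.
Bid 4: wins, pays 4, utility 15 - 4 = 11.
So bidding 4 beats truth here (11 > 0).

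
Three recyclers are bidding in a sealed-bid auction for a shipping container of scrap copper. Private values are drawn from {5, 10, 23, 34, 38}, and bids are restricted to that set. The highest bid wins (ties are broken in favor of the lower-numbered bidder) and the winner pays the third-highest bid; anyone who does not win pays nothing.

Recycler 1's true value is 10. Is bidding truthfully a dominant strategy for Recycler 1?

No

Consider the case where Recycler 2 bids 5 and Recycler 3 bids 23.
Truthful bid 10: loses, pays 0, utility 0.
Bid 23 instead: wins, pays 5, utility 10 - 5 = 5.
Since 5 > 0, bidding 23 is strictly better here, so truthful bidding is not dominant.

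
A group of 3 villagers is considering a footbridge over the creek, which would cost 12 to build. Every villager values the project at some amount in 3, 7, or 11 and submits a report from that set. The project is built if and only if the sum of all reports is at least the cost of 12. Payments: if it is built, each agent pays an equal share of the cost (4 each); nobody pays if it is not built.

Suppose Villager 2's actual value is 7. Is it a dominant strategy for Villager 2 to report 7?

Yes

Check each profile of the others' reports and compare truth against every alternative report.
Others report (3, 3): truth gives 3, best alternative gives 3.
Others report (3, 7): truth gives 3, best alternative gives 3.
Others report (3, 11): truth gives 3, best alternative gives 3.
Others report (7, 3): truth gives 3, best alternative gives 3.
Others report (7, 7): truth gives 3, best alternative gives 3.
Others report (7, 11): truth gives 3, best alternative gives 3.
(Remaining 3 profiles checked similarly; truth is weakly best in each.)
In every case the truthful report is at least as good as any alternative, so it is a dominant strategy.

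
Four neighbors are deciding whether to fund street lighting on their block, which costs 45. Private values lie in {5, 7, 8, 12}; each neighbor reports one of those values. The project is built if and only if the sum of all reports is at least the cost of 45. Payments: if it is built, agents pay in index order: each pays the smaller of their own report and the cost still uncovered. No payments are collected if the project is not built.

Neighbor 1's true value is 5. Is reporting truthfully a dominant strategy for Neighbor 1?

Check each profile of the others' reports and compare truth against every alternative report.
Others report (5, 5, 5): truth gives 0, best alternative gives 0.
Others report (5, 5, 7): truth gives 0, best alternative gives 0.
Others report (5, 5, 8): truth gives 0, best alternative gives 0.
Others report (5, 5, 12): truth gives 0, best alternative gives 0.
Others report (5, 7, 5): truth gives 0, best alternative gives 0.
Others report (5, 7, 7): truth gives 0, best alternative gives 0.
(Remaining 58 profiles checked similarly; truth is weakly best in each.)
In every case the truthful report is at least as good as any alternative, so it is a dominant strategy.

Yes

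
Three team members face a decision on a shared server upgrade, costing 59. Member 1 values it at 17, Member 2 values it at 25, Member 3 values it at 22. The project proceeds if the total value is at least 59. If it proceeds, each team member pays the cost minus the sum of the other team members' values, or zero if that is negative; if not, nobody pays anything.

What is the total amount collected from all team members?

49

Total value 64 ≥ cost 59, so it is built.
Member 1: others sum to 47; max(0, 59 - 47) = 12.
Member 2: others sum to 39; max(0, 59 - 39) = 20.
Member 3: others sum to 42; max(0, 59 - 42) = 17.
Total collected = 12 + 20 + 17 = 49.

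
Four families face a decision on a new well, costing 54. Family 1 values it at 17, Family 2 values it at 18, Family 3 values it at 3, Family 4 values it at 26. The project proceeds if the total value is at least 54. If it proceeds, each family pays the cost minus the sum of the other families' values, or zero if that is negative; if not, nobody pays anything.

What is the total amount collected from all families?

31

Total value 64 ≥ cost 54, so it is built.
Family 1: others sum to 47; max(0, 54 - 47) = 7.
Family 2: others sum to 46; max(0, 54 - 46) = 8.
Family 3: others sum to 61; max(0, 54 - 61) = 0.
Family 4: others sum to 38; max(0, 54 - 38) = 16.
Total collected = 7 + 8 + 0 + 16 = 31.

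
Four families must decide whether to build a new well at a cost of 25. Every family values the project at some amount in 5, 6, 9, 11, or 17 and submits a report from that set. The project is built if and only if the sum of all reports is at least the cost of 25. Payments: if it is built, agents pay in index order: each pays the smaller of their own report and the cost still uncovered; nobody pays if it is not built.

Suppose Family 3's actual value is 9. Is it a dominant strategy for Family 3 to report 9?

No

Consider the case where Family 1 reports 5, Family 2 reports 5 and Family 4 reports 9.
Truthful report 9: project built, pays 9, utility 9 - 9 = 0.
Report 6 instead: project built, pays 6, utility 9 - 6 = 3.
Since 3 > 0, reporting 6 is strictly better here, so truthful reporting is not dominant.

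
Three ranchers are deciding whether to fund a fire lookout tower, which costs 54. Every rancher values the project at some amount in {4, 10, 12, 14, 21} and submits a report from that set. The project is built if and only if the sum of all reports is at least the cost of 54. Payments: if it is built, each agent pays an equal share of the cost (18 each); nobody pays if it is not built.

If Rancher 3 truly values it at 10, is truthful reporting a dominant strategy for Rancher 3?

Yes

Check each profile of the others' reports and compare truth against every alternative report.
Others report (4, 4): truth gives 0, best alternative gives 0.
Others report (4, 10): truth gives 0, best alternative gives 0.
Others report (4, 12): truth gives 0, best alternative gives 0.
Others report (4, 14): truth gives 0, best alternative gives 0.
Others report (4, 21): truth gives 0, best alternative gives 0.
Others report (10, 4): truth gives 0, best alternative gives 0.
(Remaining 19 profiles checked similarly; truth is weakly best in each.)
In every case the truthful report is at least as good as any alternative, so it is a dominant strategy.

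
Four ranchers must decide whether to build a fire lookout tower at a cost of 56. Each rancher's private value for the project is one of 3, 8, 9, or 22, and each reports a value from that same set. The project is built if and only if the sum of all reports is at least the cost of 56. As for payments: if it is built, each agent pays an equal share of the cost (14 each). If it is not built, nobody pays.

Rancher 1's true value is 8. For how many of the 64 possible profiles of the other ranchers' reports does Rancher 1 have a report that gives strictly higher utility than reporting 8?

3

Others report (8, 22, 22): truth gives -6; report 3 gives 0 > -6. Violating.
Others report (22, 8, 22): truth gives -6; report 3 gives 0 > -6. Violating.
Others report (22, 22, 8): truth gives -6; report 3 gives 0 > -6. Violating.
Others report (3, 3, 3): truth gives 0; no alternative beats it.
Others report (3, 3, 8): truth gives 0; no alternative beats it.
(Checking all 64 profiles: 3 have a profitable deviation, 61 do not.)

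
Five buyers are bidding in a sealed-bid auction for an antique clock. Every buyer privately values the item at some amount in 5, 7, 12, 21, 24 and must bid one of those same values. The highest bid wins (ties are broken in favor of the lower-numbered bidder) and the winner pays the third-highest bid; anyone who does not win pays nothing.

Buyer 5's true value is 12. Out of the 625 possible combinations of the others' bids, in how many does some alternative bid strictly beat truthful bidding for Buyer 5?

64

Others bid (5, 5, 5, 12): truth gives 0; bid 21 gives 7 > 0. Violating.
Others bid (5, 5, 5, 21): truth gives 0; bid 24 gives 7 > 0. Violating.
Others bid (5, 5, 7, 12): truth gives 0; bid 21 gives 5 > 0. Violating.
Others bid (5, 5, 7, 21): truth gives 0; bid 24 gives 5 > 0. Violating.
Others bid (5, 5, 5, 5): truth gives 7; no alternative beats it.
Others bid (5, 5, 5, 7): truth gives 7; no alternative beats it.
(Checking all 625 profiles: 64 have a profitable deviation, 561 do not.)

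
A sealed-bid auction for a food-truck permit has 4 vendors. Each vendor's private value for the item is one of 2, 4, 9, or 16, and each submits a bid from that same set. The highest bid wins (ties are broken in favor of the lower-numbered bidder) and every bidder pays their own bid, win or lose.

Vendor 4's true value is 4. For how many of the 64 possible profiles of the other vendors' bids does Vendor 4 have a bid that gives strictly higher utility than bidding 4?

63

Others bid (2, 2, 4): truth gives -4; bid 2 gives -2 > -4. Violating.
Others bid (2, 2, 9): truth gives -4; bid 2 gives -2 > -4. Violating.
Others bid (2, 2, 16): truth gives -4; bid 2 gives -2 > -4. Violating.
Others bid (2, 4, 2): truth gives -4; bid 2 gives -2 > -4. Violating.
Others bid (2, 2, 2): truth gives 0; no alternative beats it.
(Checking all 64 profiles: 63 have a profitable deviation, 1 does not.)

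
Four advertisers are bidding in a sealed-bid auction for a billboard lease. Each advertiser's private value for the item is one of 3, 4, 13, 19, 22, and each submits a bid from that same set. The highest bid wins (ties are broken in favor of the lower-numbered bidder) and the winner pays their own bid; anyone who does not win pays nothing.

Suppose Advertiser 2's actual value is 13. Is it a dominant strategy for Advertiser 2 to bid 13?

Consider the case where Advertiser 1 bids 3, Advertiser 3 bids 3 and Advertiser 4 bids 3.
Truthful bid 13: wins, pays 13, utility 13 - 13 = 0.
Bid 4 instead: wins, pays 4, utility 13 - 4 = 9.
Since 9 > 0, bidding 4 is strictly better here, so truthful bidding is not dominant.

No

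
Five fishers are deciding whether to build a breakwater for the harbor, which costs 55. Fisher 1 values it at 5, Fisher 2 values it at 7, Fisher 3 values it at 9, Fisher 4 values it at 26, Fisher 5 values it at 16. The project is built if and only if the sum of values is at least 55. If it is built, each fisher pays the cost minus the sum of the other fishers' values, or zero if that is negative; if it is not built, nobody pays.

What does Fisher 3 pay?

Total value 63 ≥ cost 55, so the project is built.
The other fishers' values sum to 54.
Cost minus that sum is 55 - 54 = 1.

1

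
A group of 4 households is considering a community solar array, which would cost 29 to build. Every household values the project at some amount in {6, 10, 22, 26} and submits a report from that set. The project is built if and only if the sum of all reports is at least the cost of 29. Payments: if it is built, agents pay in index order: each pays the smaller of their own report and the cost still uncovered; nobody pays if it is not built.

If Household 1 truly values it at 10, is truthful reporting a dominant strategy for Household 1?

No

Consider the case where Household 2 reports 6, Household 3 reports 6 and Household 4 reports 22.
Truthful report 10: project built, pays 10, utility 10 - 10 = 0.
Report 6 instead: project built, pays 6, utility 10 - 6 = 4.
Since 4 > 0, reporting 6 is strictly better here, so truthful reporting is not dominant.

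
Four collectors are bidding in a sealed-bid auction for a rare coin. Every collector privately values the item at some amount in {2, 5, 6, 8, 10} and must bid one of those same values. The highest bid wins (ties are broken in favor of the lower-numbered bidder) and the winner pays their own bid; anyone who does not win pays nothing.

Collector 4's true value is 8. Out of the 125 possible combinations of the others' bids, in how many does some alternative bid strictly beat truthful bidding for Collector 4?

Others bid (2, 2, 2): truth gives 0; bid 5 gives 3 > 0. Violating.
Others bid (2, 2, 5): truth gives 0; bid 6 gives 2 > 0. Violating.
Others bid (2, 5, 2): truth gives 0; bid 6 gives 2 > 0. Violating.
Others bid (2, 5, 5): truth gives 0; bid 6 gives 2 > 0. Violating.
Others bid (2, 2, 6): truth gives 0; no alternative beats it.
Others bid (2, 2, 8): truth gives 0; no alternative beats it.
(Checking all 125 profiles: 8 have a profitable deviation, 117 do not.)

8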